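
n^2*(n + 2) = n^3 + 2*n^2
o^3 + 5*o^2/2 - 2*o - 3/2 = (o - 1)*(o + 1/2)*(o + 3)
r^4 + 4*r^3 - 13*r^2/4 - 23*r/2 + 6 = (r - 3/2)*(r - 1/2)*(r + 2)*(r + 4)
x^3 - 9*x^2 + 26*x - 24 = (x - 4)*(x - 3)*(x - 2)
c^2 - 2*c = c*(c - 2)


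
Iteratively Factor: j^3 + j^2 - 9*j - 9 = (j + 3)*(j^2 - 2*j - 3) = (j + 1)*(j + 3)*(j - 3)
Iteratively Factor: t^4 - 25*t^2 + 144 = (t + 4)*(t^3 - 4*t^2 - 9*t + 36) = (t + 3)*(t + 4)*(t^2 - 7*t + 12) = (t - 4)*(t + 3)*(t + 4)*(t - 3)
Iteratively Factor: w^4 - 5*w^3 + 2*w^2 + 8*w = (w)*(w^3 - 5*w^2 + 2*w + 8) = w*(w + 1)*(w^2 - 6*w + 8) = w*(w - 2)*(w + 1)*(w - 4)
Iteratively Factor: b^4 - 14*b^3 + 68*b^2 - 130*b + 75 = (b - 5)*(b^3 - 9*b^2 + 23*b - 15) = (b - 5)*(b - 1)*(b^2 - 8*b + 15) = (b - 5)*(b - 3)*(b - 1)*(b - 5)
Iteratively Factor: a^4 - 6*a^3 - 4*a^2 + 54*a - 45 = (a - 5)*(a^3 - a^2 - 9*a + 9) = (a - 5)*(a + 3)*(a^2 - 4*a + 3) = (a - 5)*(a - 3)*(a + 3)*(a - 1)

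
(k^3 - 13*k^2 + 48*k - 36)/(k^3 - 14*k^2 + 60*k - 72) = (k - 1)/(k - 2)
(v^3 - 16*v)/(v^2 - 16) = v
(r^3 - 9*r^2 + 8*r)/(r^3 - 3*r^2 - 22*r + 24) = r*(r - 8)/(r^2 - 2*r - 24)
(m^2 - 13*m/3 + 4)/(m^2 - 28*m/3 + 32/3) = (m - 3)/(m - 8)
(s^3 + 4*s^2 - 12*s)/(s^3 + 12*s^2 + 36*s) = (s - 2)/(s + 6)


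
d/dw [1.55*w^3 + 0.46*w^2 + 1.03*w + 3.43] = 4.65*w^2 + 0.92*w + 1.03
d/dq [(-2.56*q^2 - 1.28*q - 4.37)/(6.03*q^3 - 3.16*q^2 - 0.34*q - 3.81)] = (15.4368*q^4 + 15.4368*q^3 + 75.8789*q^2 - 8.1112*q + 3.391)/(36.3609*q^6 - 38.1096*q^5 + 5.8852*q^4 - 43.7998*q^3 + 24.1948*q^2 + 2.5908*q + 14.5161)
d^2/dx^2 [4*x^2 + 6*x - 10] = 8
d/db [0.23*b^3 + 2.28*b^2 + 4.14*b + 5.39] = 0.69*b^2 + 4.56*b + 4.14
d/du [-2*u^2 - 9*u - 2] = -4*u - 9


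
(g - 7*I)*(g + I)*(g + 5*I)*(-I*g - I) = -I*g^4 - g^3 - I*g^3 - g^2 - 37*I*g^2 + 35*g - 37*I*g + 35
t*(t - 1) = t^2 - t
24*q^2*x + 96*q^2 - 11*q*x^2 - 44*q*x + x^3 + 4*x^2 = (-8*q + x)*(-3*q + x)*(x + 4)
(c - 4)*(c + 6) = c^2 + 2*c - 24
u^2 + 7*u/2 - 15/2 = (u - 3/2)*(u + 5)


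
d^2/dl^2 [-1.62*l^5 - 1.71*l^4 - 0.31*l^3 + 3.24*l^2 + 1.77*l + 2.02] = -32.4*l^3 - 20.52*l^2 - 1.86*l + 6.48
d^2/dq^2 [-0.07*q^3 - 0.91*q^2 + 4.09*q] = -0.42*q - 1.82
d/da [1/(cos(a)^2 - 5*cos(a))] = (2*cos(a) - 5)*sin(a)/((cos(a) - 5)^2*cos(a)^2)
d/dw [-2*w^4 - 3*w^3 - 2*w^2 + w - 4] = -8*w^3 - 9*w^2 - 4*w + 1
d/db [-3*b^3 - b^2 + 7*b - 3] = -9*b^2 - 2*b + 7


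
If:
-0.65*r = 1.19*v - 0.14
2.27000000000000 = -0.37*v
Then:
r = 11.45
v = -6.14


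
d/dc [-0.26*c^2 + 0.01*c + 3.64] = 0.01 - 0.52*c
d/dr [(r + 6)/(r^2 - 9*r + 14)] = (r^2 - 9*r - (r + 6)*(2*r - 9) + 14)/(r^2 - 9*r + 14)^2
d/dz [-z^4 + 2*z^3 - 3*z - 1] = -4*z^3 + 6*z^2 - 3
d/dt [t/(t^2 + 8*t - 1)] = (t^2 - 2*t*(t + 4) + 8*t - 1)/(t^2 + 8*t - 1)^2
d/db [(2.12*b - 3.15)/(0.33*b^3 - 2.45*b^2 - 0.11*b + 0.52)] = (-1.3992*b^3 + 8.3125*b^2 - 15.435*b + 0.7559)/(0.1089*b^6 - 1.617*b^5 + 5.9299*b^4 + 0.8822*b^3 - 2.5359*b^2 - 0.1144*b + 0.2704)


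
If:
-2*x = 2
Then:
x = -1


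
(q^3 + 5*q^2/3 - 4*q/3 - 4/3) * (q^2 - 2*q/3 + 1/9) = q^5 + q^4 - 7*q^3/3 - 7*q^2/27 + 20*q/27 - 4/27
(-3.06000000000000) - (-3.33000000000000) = 0.270000000000000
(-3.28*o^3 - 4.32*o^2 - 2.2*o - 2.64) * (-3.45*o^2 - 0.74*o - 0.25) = 11.316*o^5 + 17.3312*o^4 + 11.6068*o^3 + 11.816*o^2 + 2.5036*o + 0.66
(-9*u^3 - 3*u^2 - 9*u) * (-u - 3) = 9*u^4 + 30*u^3 + 18*u^2 + 27*u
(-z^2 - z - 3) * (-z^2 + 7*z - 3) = z^4 - 6*z^3 - z^2 - 18*z + 9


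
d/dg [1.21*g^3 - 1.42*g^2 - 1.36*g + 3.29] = 3.63*g^2 - 2.84*g - 1.36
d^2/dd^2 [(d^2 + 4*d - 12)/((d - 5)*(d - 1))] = 2*(10*d^3 - 51*d^2 + 156*d - 227)/(d^6 - 18*d^5 + 123*d^4 - 396*d^3 + 615*d^2 - 450*d + 125)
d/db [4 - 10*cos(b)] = 10*sin(b)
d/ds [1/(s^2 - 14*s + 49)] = 2*(7 - s)/(s^2 - 14*s + 49)^2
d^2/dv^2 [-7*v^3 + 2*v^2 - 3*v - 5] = 4 - 42*v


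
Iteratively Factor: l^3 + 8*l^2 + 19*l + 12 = (l + 3)*(l^2 + 5*l + 4) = (l + 1)*(l + 3)*(l + 4)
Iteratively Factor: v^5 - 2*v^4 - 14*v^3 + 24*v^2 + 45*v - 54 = (v + 2)*(v^4 - 4*v^3 - 6*v^2 + 36*v - 27) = (v - 1)*(v + 2)*(v^3 - 3*v^2 - 9*v + 27) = (v - 3)*(v - 1)*(v + 2)*(v^2 - 9) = (v - 3)*(v - 1)*(v + 2)*(v + 3)*(v - 3)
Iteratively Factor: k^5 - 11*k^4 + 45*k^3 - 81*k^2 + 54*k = (k - 3)*(k^4 - 8*k^3 + 21*k^2 - 18*k) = (k - 3)^2*(k^3 - 5*k^2 + 6*k) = (k - 3)^3*(k^2 - 2*k) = k*(k - 3)^3*(k - 2)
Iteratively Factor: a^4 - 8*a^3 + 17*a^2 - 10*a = (a - 1)*(a^3 - 7*a^2 + 10*a) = a*(a - 1)*(a^2 - 7*a + 10) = a*(a - 5)*(a - 1)*(a - 2)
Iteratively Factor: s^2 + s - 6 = (s - 2)*(s + 3)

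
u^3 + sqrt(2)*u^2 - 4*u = u*(u - sqrt(2))*(u + 2*sqrt(2))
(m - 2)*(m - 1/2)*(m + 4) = m^3 + 3*m^2/2 - 9*m + 4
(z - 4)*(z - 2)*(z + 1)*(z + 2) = z^4 - 3*z^3 - 8*z^2 + 12*z + 16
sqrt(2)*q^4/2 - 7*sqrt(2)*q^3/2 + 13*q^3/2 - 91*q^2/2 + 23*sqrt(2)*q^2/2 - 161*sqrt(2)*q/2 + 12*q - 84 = (q - 7)*(q + 3*sqrt(2)/2)*(q + 4*sqrt(2))*(sqrt(2)*q/2 + 1)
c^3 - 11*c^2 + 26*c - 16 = (c - 8)*(c - 2)*(c - 1)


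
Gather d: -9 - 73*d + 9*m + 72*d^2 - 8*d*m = 72*d^2 + d*(-8*m - 73) + 9*m - 9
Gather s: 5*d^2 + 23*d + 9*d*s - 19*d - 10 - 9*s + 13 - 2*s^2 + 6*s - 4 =5*d^2 + 4*d - 2*s^2 + s*(9*d - 3) - 1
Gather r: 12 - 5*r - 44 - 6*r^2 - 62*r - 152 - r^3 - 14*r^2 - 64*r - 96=-r^3 - 20*r^2 - 131*r - 280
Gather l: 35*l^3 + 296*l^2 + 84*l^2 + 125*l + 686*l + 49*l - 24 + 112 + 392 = 35*l^3 + 380*l^2 + 860*l + 480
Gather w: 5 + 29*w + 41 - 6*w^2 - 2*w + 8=-6*w^2 + 27*w + 54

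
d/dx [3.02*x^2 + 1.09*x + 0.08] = 6.04*x + 1.09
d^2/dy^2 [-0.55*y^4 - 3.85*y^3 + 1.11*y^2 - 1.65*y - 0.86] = -6.6*y^2 - 23.1*y + 2.22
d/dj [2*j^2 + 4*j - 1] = 4*j + 4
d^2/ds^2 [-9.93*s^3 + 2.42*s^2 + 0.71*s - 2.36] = 4.84 - 59.58*s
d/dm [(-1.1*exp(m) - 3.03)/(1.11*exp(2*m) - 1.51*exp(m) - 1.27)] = (1.221*exp(2*m) + 6.7266*exp(m) - 3.1783)*exp(m)/(1.2321*exp(4*m) - 3.3522*exp(3*m) - 0.5393*exp(2*m) + 3.8354*exp(m) + 1.6129)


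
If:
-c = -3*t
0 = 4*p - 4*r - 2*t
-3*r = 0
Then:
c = 3*t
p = t/2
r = 0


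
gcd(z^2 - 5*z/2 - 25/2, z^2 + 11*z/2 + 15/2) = z + 5/2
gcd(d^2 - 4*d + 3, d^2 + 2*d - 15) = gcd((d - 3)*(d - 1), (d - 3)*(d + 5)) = d - 3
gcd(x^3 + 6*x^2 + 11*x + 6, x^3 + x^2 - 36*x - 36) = x + 1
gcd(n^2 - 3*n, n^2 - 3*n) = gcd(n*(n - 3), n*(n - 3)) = n^2 - 3*n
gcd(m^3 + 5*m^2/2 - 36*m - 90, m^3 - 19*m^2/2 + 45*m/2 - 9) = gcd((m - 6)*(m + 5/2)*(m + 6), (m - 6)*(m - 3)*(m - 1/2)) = m - 6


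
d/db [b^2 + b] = 2*b + 1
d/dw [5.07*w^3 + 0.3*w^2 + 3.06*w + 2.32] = 15.21*w^2 + 0.6*w + 3.06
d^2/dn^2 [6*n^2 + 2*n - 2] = 12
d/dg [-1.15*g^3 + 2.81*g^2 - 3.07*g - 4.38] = -3.45*g^2 + 5.62*g - 3.07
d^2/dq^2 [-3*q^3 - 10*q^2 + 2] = -18*q - 20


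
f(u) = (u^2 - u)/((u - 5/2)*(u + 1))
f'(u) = (2*u - 1)/((u - 5/2)*(u + 1)) - (u^2 - u)/((u - 5/2)*(u + 1)^2) - (u^2 - u)/((u - 5/2)^2*(u + 1))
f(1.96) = -1.18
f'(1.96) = -3.61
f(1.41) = -0.22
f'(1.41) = -0.80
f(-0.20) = -0.11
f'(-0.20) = 0.75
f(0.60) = 0.08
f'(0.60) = -0.07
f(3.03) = 2.88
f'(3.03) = -3.78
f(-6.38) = 0.99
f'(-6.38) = 0.01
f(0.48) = 0.08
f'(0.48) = -0.00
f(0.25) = 0.07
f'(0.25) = 0.15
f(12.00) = 1.07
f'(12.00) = -0.00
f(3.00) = 3.00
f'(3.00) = -4.25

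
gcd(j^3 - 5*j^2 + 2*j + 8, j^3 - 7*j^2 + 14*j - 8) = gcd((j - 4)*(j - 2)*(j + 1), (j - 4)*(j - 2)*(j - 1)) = j^2 - 6*j + 8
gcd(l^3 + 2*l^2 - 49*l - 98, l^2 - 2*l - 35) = l - 7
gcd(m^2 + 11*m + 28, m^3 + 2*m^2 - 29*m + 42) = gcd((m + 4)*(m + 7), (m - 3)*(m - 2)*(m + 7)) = m + 7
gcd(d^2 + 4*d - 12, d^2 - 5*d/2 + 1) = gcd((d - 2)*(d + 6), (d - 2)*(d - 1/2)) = d - 2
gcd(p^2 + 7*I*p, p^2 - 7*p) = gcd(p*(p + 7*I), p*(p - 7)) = p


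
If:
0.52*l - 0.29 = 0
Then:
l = 0.56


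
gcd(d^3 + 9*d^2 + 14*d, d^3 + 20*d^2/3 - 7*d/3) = d^2 + 7*d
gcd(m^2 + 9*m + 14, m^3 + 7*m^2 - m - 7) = m + 7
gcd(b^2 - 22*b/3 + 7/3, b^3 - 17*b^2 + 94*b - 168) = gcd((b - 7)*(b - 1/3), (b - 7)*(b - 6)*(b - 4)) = b - 7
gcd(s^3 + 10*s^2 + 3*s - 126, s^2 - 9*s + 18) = s - 3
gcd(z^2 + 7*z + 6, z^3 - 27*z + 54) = z + 6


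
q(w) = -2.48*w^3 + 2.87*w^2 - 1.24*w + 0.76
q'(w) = -7.44*w^2 + 5.74*w - 1.24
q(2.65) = -28.52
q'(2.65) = -38.28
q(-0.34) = 1.61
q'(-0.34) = -4.05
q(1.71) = -5.37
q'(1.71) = -13.18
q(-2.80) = 81.17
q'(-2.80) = -75.64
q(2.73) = -31.69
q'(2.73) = -41.02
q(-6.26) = 729.37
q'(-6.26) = -328.73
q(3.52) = -76.21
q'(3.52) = -73.22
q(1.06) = -0.28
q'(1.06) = -3.52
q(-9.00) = 2052.31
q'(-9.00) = -655.54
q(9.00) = -1585.85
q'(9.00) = -552.22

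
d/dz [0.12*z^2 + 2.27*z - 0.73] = 0.24*z + 2.27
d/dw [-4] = 0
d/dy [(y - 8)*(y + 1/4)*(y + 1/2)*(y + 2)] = 4*y^3 - 63*y^2/4 - 163*y/4 - 51/4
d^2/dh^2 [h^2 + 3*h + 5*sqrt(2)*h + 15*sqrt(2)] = 2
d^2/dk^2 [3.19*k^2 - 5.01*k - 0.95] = 6.38000000000000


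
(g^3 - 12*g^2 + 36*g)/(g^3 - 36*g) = (g - 6)/(g + 6)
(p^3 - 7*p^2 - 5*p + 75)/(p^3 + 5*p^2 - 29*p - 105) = (p - 5)/(p + 7)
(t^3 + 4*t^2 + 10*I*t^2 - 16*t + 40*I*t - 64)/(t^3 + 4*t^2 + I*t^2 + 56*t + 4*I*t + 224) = (t + 2*I)/(t - 7*I)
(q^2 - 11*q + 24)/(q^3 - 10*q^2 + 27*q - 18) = (q - 8)/(q^2 - 7*q + 6)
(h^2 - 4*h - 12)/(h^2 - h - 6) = (h - 6)/(h - 3)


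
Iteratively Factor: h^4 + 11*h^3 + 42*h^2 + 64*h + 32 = (h + 4)*(h^3 + 7*h^2 + 14*h + 8) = (h + 4)^2*(h^2 + 3*h + 2) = (h + 2)*(h + 4)^2*(h + 1)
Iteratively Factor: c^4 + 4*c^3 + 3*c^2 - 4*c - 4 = (c - 1)*(c^3 + 5*c^2 + 8*c + 4) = (c - 1)*(c + 2)*(c^2 + 3*c + 2) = (c - 1)*(c + 1)*(c + 2)*(c + 2)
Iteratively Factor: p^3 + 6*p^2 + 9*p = (p)*(p^2 + 6*p + 9) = p*(p + 3)*(p + 3)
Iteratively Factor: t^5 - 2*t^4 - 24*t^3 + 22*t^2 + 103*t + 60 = (t + 1)*(t^4 - 3*t^3 - 21*t^2 + 43*t + 60) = (t + 1)*(t + 4)*(t^3 - 7*t^2 + 7*t + 15) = (t - 5)*(t + 1)*(t + 4)*(t^2 - 2*t - 3) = (t - 5)*(t - 3)*(t + 1)*(t + 4)*(t + 1)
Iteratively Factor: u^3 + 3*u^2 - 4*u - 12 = (u - 2)*(u^2 + 5*u + 6) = (u - 2)*(u + 3)*(u + 2)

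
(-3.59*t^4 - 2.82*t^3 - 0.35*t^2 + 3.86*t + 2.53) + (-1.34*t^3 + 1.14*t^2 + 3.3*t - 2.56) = -3.59*t^4 - 4.16*t^3 + 0.79*t^2 + 7.16*t - 0.0300000000000002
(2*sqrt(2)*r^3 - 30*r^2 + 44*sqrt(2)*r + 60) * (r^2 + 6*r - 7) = 2*sqrt(2)*r^5 - 30*r^4 + 12*sqrt(2)*r^4 - 180*r^3 + 30*sqrt(2)*r^3 + 270*r^2 + 264*sqrt(2)*r^2 - 308*sqrt(2)*r + 360*r - 420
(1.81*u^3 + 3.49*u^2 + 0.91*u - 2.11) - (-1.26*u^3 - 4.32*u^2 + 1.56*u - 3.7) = 3.07*u^3 + 7.81*u^2 - 0.65*u + 1.59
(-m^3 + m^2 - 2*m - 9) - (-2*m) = -m^3 + m^2 - 9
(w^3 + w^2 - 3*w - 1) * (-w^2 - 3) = -w^5 - w^4 - 2*w^2 + 9*w + 3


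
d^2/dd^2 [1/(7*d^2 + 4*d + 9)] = 2*(-49*d^2 - 28*d + 4*(7*d + 2)^2 - 63)/(7*d^2 + 4*d + 9)^3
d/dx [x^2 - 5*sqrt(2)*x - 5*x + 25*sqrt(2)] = 2*x - 5*sqrt(2) - 5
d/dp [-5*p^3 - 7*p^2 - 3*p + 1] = -15*p^2 - 14*p - 3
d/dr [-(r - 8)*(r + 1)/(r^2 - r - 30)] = 2*(-3*r^2 + 22*r - 101)/(r^4 - 2*r^3 - 59*r^2 + 60*r + 900)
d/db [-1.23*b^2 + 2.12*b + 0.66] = 2.12 - 2.46*b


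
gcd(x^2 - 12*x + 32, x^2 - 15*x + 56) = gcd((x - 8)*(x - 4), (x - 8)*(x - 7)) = x - 8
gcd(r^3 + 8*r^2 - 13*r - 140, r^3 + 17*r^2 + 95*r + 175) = r^2 + 12*r + 35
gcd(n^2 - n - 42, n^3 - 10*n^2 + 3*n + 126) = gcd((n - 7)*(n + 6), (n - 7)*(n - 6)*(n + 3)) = n - 7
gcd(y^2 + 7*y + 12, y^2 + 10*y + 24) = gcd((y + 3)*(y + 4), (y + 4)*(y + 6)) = y + 4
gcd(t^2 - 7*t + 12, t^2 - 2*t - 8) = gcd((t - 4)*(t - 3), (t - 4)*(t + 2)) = t - 4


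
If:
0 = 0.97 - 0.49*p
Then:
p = 1.98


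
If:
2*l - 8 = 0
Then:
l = 4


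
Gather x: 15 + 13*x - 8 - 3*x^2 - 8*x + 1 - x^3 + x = -x^3 - 3*x^2 + 6*x + 8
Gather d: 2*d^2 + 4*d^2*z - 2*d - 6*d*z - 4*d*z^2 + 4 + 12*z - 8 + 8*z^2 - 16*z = d^2*(4*z + 2) + d*(-4*z^2 - 6*z - 2) + 8*z^2 - 4*z - 4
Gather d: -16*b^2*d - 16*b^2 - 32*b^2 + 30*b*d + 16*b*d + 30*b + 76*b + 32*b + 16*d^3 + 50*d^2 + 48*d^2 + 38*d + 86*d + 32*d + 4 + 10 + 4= -48*b^2 + 138*b + 16*d^3 + 98*d^2 + d*(-16*b^2 + 46*b + 156) + 18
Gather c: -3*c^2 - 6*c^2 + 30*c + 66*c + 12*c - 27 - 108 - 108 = -9*c^2 + 108*c - 243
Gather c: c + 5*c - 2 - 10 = 6*c - 12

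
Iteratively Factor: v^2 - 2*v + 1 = (v - 1)*(v - 1)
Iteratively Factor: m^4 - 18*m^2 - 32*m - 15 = (m + 3)*(m^3 - 3*m^2 - 9*m - 5) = (m + 1)*(m + 3)*(m^2 - 4*m - 5) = (m - 5)*(m + 1)*(m + 3)*(m + 1)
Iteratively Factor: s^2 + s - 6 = (s - 2)*(s + 3)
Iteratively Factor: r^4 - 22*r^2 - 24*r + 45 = (r - 1)*(r^3 + r^2 - 21*r - 45) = (r - 1)*(r + 3)*(r^2 - 2*r - 15) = (r - 1)*(r + 3)^2*(r - 5)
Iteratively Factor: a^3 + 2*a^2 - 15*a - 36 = (a + 3)*(a^2 - a - 12) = (a - 4)*(a + 3)*(a + 3)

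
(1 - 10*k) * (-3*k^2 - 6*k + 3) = 30*k^3 + 57*k^2 - 36*k + 3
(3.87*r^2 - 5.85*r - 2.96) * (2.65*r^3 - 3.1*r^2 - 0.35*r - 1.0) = 10.2555*r^5 - 27.4995*r^4 + 8.9365*r^3 + 7.3535*r^2 + 6.886*r + 2.96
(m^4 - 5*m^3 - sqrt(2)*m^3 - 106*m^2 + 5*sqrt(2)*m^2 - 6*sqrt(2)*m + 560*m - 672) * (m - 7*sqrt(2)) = m^5 - 8*sqrt(2)*m^4 - 5*m^4 - 92*m^3 + 40*sqrt(2)*m^3 + 490*m^2 + 736*sqrt(2)*m^2 - 3920*sqrt(2)*m - 588*m + 4704*sqrt(2)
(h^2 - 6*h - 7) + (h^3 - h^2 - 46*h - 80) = h^3 - 52*h - 87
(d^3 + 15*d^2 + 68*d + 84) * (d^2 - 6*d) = d^5 + 9*d^4 - 22*d^3 - 324*d^2 - 504*d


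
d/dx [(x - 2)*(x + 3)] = 2*x + 1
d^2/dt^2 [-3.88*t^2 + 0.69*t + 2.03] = -7.76000000000000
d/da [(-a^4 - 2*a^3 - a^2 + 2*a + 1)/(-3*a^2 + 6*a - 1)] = 2*(3*a^5 - 6*a^4 - 10*a^3 + 3*a^2 + 4*a - 4)/(9*a^4 - 36*a^3 + 42*a^2 - 12*a + 1)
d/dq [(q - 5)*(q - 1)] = 2*q - 6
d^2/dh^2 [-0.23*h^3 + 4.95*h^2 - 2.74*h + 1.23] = 9.9 - 1.38*h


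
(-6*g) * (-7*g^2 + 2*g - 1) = 42*g^3 - 12*g^2 + 6*g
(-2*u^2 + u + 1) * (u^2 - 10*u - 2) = -2*u^4 + 21*u^3 - 5*u^2 - 12*u - 2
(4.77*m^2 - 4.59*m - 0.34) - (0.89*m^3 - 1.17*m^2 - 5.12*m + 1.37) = -0.89*m^3 + 5.94*m^2 + 0.53*m - 1.71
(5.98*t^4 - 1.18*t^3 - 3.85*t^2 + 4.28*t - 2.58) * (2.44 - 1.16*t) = -6.9368*t^5 + 15.96*t^4 + 1.5868*t^3 - 14.3588*t^2 + 13.436*t - 6.2952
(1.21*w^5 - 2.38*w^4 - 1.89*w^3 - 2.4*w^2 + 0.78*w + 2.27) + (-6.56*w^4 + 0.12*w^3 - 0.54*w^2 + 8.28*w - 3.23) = 1.21*w^5 - 8.94*w^4 - 1.77*w^3 - 2.94*w^2 + 9.06*w - 0.96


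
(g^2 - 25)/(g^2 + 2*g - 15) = (g - 5)/(g - 3)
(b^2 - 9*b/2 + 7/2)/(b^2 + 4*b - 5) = (b - 7/2)/(b + 5)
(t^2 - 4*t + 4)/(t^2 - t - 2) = (t - 2)/(t + 1)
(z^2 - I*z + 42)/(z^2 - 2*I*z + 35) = (z + 6*I)/(z + 5*I)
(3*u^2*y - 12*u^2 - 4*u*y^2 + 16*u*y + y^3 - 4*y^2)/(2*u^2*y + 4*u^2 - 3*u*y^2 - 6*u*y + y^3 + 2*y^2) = (-3*u*y + 12*u + y^2 - 4*y)/(-2*u*y - 4*u + y^2 + 2*y)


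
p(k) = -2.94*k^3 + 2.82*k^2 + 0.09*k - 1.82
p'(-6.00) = -351.27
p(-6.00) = 734.20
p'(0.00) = 0.09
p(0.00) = -1.82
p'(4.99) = -191.39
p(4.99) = -296.45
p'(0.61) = 0.25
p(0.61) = -1.38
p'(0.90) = -1.98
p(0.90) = -1.60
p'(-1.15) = -18.06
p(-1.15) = 6.28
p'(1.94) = -22.16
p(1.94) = -12.50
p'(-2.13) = -51.94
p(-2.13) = 39.19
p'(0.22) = 0.90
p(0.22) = -1.70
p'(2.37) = -36.08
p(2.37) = -24.90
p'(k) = -8.82*k^2 + 5.64*k + 0.09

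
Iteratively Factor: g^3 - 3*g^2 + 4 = (g - 2)*(g^2 - g - 2) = (g - 2)^2*(g + 1)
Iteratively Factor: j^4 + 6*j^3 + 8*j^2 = (j + 4)*(j^3 + 2*j^2) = j*(j + 4)*(j^2 + 2*j) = j^2*(j + 4)*(j + 2)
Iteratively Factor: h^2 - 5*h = (h)*(h - 5)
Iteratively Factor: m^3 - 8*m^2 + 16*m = (m)*(m^2 - 8*m + 16) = m*(m - 4)*(m - 4)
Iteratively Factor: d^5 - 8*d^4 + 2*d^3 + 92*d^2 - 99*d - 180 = (d - 4)*(d^4 - 4*d^3 - 14*d^2 + 36*d + 45) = (d - 4)*(d + 1)*(d^3 - 5*d^2 - 9*d + 45) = (d - 4)*(d + 1)*(d + 3)*(d^2 - 8*d + 15) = (d - 4)*(d - 3)*(d + 1)*(d + 3)*(d - 5)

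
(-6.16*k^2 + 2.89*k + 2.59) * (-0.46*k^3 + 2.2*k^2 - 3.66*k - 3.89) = 2.8336*k^5 - 14.8814*k^4 + 27.7122*k^3 + 19.083*k^2 - 20.7215*k - 10.0751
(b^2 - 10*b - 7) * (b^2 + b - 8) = b^4 - 9*b^3 - 25*b^2 + 73*b + 56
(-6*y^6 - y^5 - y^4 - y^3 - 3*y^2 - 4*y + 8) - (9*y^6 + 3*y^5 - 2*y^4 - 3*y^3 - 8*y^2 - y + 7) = -15*y^6 - 4*y^5 + y^4 + 2*y^3 + 5*y^2 - 3*y + 1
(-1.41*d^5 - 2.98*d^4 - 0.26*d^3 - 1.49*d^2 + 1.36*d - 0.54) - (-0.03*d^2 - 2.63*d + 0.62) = -1.41*d^5 - 2.98*d^4 - 0.26*d^3 - 1.46*d^2 + 3.99*d - 1.16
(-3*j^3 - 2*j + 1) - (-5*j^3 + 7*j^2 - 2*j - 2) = 2*j^3 - 7*j^2 + 3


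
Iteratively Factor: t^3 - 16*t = (t)*(t^2 - 16) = t*(t + 4)*(t - 4)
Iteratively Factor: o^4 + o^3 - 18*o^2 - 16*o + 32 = (o + 4)*(o^3 - 3*o^2 - 6*o + 8) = (o - 4)*(o + 4)*(o^2 + o - 2) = (o - 4)*(o - 1)*(o + 4)*(o + 2)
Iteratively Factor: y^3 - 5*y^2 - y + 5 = (y - 1)*(y^2 - 4*y - 5) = (y - 1)*(y + 1)*(y - 5)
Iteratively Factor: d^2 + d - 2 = (d + 2)*(d - 1)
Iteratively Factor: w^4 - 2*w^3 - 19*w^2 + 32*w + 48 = (w - 4)*(w^3 + 2*w^2 - 11*w - 12) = (w - 4)*(w - 3)*(w^2 + 5*w + 4) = (w - 4)*(w - 3)*(w + 4)*(w + 1)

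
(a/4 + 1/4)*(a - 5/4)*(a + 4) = a^3/4 + 15*a^2/16 - 9*a/16 - 5/4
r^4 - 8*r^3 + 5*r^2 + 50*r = r*(r - 5)^2*(r + 2)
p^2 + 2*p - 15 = (p - 3)*(p + 5)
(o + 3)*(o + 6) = o^2 + 9*o + 18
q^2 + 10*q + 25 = (q + 5)^2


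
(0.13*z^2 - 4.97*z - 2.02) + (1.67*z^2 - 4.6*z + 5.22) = 1.8*z^2 - 9.57*z + 3.2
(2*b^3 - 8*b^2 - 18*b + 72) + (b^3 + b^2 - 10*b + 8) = 3*b^3 - 7*b^2 - 28*b + 80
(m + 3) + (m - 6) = 2*m - 3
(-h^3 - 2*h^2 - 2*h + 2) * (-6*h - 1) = 6*h^4 + 13*h^3 + 14*h^2 - 10*h - 2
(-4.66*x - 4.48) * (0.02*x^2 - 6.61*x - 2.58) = -0.0932*x^3 + 30.713*x^2 + 41.6356*x + 11.5584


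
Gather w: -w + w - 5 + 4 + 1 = 0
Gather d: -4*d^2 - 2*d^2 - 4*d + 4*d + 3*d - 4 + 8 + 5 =-6*d^2 + 3*d + 9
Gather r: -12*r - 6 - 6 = -12*r - 12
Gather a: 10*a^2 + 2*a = 10*a^2 + 2*a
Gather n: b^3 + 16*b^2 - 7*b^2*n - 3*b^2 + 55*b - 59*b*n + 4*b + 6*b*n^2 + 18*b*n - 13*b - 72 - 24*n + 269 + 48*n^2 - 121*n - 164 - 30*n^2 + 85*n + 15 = b^3 + 13*b^2 + 46*b + n^2*(6*b + 18) + n*(-7*b^2 - 41*b - 60) + 48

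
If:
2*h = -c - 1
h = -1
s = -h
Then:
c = 1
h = -1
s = 1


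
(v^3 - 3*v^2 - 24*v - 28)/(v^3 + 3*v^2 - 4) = (v - 7)/(v - 1)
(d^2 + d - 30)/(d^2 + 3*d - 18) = (d - 5)/(d - 3)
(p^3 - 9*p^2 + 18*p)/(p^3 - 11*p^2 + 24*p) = (p - 6)/(p - 8)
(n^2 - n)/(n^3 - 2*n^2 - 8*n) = (1 - n)/(-n^2 + 2*n + 8)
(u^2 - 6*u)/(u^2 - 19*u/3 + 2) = 3*u/(3*u - 1)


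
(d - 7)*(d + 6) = d^2 - d - 42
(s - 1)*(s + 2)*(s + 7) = s^3 + 8*s^2 + 5*s - 14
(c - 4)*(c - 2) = c^2 - 6*c + 8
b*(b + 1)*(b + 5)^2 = b^4 + 11*b^3 + 35*b^2 + 25*b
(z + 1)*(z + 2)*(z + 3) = z^3 + 6*z^2 + 11*z + 6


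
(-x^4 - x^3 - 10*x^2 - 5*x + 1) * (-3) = 3*x^4 + 3*x^3 + 30*x^2 + 15*x - 3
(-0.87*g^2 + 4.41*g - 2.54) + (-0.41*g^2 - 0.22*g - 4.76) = -1.28*g^2 + 4.19*g - 7.3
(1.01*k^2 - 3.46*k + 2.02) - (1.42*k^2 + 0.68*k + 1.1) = -0.41*k^2 - 4.14*k + 0.92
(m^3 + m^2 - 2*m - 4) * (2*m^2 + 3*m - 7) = 2*m^5 + 5*m^4 - 8*m^3 - 21*m^2 + 2*m + 28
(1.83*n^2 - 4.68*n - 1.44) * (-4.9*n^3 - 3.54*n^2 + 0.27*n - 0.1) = -8.967*n^5 + 16.4538*n^4 + 24.1173*n^3 + 3.651*n^2 + 0.0791999999999999*n + 0.144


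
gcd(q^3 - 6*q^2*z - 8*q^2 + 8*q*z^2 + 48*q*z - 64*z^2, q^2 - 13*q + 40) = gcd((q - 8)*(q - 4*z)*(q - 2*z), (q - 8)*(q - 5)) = q - 8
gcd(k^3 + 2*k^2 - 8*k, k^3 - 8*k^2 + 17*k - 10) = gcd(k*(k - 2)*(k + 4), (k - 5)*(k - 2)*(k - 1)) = k - 2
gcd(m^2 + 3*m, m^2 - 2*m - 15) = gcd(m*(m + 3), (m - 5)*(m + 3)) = m + 3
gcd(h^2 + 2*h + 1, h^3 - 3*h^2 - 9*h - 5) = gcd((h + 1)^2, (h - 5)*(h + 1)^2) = h^2 + 2*h + 1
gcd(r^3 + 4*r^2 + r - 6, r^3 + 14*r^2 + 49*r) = 1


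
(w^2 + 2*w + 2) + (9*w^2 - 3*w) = 10*w^2 - w + 2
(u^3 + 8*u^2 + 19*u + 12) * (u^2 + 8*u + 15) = u^5 + 16*u^4 + 98*u^3 + 284*u^2 + 381*u + 180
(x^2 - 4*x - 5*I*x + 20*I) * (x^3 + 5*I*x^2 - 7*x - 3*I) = x^5 - 4*x^4 + 18*x^3 - 72*x^2 + 32*I*x^2 - 15*x - 128*I*x + 60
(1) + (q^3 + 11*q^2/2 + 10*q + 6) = q^3 + 11*q^2/2 + 10*q + 7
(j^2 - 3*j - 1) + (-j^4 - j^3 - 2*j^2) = -j^4 - j^3 - j^2 - 3*j - 1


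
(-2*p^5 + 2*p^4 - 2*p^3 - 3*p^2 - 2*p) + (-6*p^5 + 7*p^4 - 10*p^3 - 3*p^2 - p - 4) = -8*p^5 + 9*p^4 - 12*p^3 - 6*p^2 - 3*p - 4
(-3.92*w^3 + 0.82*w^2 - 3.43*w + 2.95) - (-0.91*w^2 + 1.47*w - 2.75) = -3.92*w^3 + 1.73*w^2 - 4.9*w + 5.7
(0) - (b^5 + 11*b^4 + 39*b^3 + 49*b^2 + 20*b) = -b^5 - 11*b^4 - 39*b^3 - 49*b^2 - 20*b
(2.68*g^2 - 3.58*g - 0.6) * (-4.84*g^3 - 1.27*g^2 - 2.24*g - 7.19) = -12.9712*g^5 + 13.9236*g^4 + 1.4474*g^3 - 10.488*g^2 + 27.0842*g + 4.314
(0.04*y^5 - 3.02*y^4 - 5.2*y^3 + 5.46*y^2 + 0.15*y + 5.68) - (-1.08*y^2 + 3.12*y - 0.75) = 0.04*y^5 - 3.02*y^4 - 5.2*y^3 + 6.54*y^2 - 2.97*y + 6.43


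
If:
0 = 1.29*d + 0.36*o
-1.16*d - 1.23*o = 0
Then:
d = 0.00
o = 0.00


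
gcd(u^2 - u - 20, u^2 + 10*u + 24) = u + 4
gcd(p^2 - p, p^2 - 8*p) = p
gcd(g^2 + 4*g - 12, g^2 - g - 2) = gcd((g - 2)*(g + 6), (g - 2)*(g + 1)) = g - 2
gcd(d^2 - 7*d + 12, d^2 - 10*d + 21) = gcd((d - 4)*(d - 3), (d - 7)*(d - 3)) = d - 3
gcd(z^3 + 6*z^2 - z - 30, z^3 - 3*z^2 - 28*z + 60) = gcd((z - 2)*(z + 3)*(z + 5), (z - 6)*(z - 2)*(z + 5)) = z^2 + 3*z - 10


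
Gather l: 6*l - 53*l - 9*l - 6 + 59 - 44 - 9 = -56*l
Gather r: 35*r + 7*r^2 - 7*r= 7*r^2 + 28*r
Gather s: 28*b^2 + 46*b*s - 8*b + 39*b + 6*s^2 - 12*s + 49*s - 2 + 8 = 28*b^2 + 31*b + 6*s^2 + s*(46*b + 37) + 6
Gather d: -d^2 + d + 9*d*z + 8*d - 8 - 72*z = -d^2 + d*(9*z + 9) - 72*z - 8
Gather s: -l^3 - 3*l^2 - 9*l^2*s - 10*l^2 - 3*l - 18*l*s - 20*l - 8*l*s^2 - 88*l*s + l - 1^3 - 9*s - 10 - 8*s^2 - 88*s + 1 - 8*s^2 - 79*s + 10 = -l^3 - 13*l^2 - 22*l + s^2*(-8*l - 16) + s*(-9*l^2 - 106*l - 176)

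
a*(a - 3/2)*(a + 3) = a^3 + 3*a^2/2 - 9*a/2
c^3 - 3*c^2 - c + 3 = (c - 3)*(c - 1)*(c + 1)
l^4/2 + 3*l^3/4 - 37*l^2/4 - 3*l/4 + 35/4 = (l/2 + 1/2)*(l - 7/2)*(l - 1)*(l + 5)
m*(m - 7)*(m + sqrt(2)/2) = m^3 - 7*m^2 + sqrt(2)*m^2/2 - 7*sqrt(2)*m/2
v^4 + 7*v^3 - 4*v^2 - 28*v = v*(v - 2)*(v + 2)*(v + 7)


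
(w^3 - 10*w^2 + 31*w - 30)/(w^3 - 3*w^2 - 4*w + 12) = (w - 5)/(w + 2)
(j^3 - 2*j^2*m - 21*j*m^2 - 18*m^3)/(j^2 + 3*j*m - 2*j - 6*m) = (j^2 - 5*j*m - 6*m^2)/(j - 2)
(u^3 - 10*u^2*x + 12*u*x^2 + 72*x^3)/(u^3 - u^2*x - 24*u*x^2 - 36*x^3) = (u - 6*x)/(u + 3*x)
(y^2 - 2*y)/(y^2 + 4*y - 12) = y/(y + 6)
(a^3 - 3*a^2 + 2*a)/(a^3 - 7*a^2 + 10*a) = (a - 1)/(a - 5)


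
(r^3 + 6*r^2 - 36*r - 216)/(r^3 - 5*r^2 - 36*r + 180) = (r + 6)/(r - 5)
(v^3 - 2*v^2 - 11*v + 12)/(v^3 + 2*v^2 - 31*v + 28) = (v + 3)/(v + 7)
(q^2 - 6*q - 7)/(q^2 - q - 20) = (-q^2 + 6*q + 7)/(-q^2 + q + 20)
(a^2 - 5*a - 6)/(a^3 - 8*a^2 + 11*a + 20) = (a - 6)/(a^2 - 9*a + 20)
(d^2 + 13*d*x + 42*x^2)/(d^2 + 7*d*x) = (d + 6*x)/d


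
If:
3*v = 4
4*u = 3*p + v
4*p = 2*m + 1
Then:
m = 8*u/3 - 25/18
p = 4*u/3 - 4/9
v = 4/3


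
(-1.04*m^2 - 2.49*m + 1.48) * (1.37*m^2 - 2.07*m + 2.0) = -1.4248*m^4 - 1.2585*m^3 + 5.1019*m^2 - 8.0436*m + 2.96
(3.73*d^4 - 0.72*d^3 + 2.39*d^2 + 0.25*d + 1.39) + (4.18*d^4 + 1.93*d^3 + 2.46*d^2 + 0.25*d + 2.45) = 7.91*d^4 + 1.21*d^3 + 4.85*d^2 + 0.5*d + 3.84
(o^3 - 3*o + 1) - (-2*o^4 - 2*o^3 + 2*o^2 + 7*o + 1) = 2*o^4 + 3*o^3 - 2*o^2 - 10*o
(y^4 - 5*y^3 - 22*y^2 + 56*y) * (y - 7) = y^5 - 12*y^4 + 13*y^3 + 210*y^2 - 392*y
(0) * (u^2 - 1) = 0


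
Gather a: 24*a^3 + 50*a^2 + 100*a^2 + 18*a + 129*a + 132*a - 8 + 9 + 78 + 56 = 24*a^3 + 150*a^2 + 279*a + 135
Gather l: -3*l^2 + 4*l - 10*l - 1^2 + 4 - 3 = -3*l^2 - 6*l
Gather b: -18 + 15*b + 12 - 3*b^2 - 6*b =-3*b^2 + 9*b - 6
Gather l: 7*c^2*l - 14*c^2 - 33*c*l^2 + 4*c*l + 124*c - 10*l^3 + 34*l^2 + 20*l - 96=-14*c^2 + 124*c - 10*l^3 + l^2*(34 - 33*c) + l*(7*c^2 + 4*c + 20) - 96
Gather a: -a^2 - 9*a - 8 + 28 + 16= -a^2 - 9*a + 36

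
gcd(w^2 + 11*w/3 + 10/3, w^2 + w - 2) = w + 2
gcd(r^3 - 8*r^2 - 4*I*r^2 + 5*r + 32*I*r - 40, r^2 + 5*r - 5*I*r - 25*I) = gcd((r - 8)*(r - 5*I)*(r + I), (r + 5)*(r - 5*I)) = r - 5*I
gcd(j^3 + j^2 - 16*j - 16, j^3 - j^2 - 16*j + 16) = j^2 - 16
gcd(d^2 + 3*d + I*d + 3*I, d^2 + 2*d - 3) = d + 3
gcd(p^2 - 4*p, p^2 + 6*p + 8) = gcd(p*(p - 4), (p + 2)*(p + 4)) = 1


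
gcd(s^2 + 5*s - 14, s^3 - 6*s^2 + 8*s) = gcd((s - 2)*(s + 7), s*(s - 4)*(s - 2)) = s - 2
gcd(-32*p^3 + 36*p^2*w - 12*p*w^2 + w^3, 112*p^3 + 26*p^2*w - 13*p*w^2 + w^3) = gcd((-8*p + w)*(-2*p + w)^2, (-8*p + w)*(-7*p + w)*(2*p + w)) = 8*p - w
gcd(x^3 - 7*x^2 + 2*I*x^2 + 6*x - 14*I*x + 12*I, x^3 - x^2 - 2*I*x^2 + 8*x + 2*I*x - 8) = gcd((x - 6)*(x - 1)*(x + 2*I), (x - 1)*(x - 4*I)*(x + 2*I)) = x^2 + x*(-1 + 2*I) - 2*I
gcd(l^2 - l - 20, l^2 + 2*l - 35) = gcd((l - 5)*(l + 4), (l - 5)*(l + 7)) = l - 5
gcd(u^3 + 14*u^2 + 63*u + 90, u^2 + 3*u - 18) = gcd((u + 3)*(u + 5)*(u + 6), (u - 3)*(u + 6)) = u + 6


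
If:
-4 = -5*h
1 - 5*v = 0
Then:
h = 4/5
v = 1/5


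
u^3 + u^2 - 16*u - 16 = (u - 4)*(u + 1)*(u + 4)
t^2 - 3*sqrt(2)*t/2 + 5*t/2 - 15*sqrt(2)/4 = (t + 5/2)*(t - 3*sqrt(2)/2)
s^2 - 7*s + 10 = (s - 5)*(s - 2)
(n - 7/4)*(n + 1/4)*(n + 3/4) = n^3 - 3*n^2/4 - 25*n/16 - 21/64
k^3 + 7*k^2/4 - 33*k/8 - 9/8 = (k - 3/2)*(k + 1/4)*(k + 3)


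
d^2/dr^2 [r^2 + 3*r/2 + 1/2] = 2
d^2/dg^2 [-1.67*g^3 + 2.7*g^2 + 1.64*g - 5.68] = 5.4 - 10.02*g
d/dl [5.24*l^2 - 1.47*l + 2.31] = 10.48*l - 1.47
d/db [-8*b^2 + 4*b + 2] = 4 - 16*b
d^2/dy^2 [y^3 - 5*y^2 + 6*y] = 6*y - 10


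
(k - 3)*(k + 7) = k^2 + 4*k - 21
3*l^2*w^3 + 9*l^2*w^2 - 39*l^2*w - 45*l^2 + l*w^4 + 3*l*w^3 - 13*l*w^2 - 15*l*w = (3*l + w)*(w - 3)*(w + 5)*(l*w + l)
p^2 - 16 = (p - 4)*(p + 4)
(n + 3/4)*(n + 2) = n^2 + 11*n/4 + 3/2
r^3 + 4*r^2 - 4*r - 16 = (r - 2)*(r + 2)*(r + 4)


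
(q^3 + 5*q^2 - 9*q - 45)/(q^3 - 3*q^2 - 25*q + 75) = (q + 3)/(q - 5)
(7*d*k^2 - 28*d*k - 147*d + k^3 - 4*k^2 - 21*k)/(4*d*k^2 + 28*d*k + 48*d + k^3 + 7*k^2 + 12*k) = (7*d*k - 49*d + k^2 - 7*k)/(4*d*k + 16*d + k^2 + 4*k)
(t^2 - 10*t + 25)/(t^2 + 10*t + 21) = (t^2 - 10*t + 25)/(t^2 + 10*t + 21)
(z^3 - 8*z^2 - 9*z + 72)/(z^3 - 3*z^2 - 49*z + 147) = (z^2 - 5*z - 24)/(z^2 - 49)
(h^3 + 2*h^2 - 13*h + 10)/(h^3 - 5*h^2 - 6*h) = (-h^3 - 2*h^2 + 13*h - 10)/(h*(-h^2 + 5*h + 6))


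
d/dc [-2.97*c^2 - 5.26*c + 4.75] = -5.94*c - 5.26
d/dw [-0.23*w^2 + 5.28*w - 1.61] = 5.28 - 0.46*w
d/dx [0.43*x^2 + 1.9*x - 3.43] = 0.86*x + 1.9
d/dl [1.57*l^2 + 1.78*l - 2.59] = 3.14*l + 1.78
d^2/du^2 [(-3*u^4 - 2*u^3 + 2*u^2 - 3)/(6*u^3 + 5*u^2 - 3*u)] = 6*(u^6 + 9*u^5 - 207*u^4 - 236*u^3 - 21*u^2 + 45*u - 9)/(u^3*(216*u^6 + 540*u^5 + 126*u^4 - 415*u^3 - 63*u^2 + 135*u - 27))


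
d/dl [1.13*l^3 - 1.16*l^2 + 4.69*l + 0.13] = 3.39*l^2 - 2.32*l + 4.69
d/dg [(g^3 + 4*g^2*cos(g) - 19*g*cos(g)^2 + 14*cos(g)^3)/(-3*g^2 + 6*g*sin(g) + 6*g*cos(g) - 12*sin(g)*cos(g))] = (6*g^2*sin(g) - 2*g^2*cos(g) - g^2 + 4*g*sin(g) - 7*g*sin(2*g) - 12*g + 6*sin(2*g) + 35*cos(g)/2 - 7*cos(2*g)/2 - 7*cos(3*g)/2 - 7/2)/(3*(g - 2*sin(g))^2)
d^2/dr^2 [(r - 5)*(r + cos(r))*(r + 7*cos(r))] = -8*r^2*cos(r) - 32*r*sin(r) + 40*r*cos(r) - 14*r*cos(2*r) + 6*r + 80*sin(r) - 14*sin(2*r) + 16*cos(r) + 70*cos(2*r) - 10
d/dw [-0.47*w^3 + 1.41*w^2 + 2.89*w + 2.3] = -1.41*w^2 + 2.82*w + 2.89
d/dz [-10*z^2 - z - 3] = -20*z - 1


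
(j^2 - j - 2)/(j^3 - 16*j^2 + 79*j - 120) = (j^2 - j - 2)/(j^3 - 16*j^2 + 79*j - 120)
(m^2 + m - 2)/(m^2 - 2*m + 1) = (m + 2)/(m - 1)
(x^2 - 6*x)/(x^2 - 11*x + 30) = x/(x - 5)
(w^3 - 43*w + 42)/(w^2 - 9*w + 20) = (w^3 - 43*w + 42)/(w^2 - 9*w + 20)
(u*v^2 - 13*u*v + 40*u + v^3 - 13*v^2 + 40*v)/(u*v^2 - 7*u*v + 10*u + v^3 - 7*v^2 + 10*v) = (v - 8)/(v - 2)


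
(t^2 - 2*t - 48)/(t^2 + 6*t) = (t - 8)/t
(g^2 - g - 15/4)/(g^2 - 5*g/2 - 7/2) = (-4*g^2 + 4*g + 15)/(2*(-2*g^2 + 5*g + 7))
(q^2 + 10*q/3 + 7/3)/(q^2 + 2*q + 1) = (q + 7/3)/(q + 1)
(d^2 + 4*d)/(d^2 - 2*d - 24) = d/(d - 6)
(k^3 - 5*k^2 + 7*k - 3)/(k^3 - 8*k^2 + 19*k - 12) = (k - 1)/(k - 4)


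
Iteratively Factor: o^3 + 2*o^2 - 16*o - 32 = (o + 4)*(o^2 - 2*o - 8) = (o - 4)*(o + 4)*(o + 2)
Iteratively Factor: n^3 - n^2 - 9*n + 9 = (n + 3)*(n^2 - 4*n + 3) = (n - 1)*(n + 3)*(n - 3)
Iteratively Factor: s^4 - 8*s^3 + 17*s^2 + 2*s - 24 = (s - 2)*(s^3 - 6*s^2 + 5*s + 12) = (s - 2)*(s + 1)*(s^2 - 7*s + 12) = (s - 4)*(s - 2)*(s + 1)*(s - 3)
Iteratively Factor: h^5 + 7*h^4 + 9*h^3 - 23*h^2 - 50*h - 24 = (h + 3)*(h^4 + 4*h^3 - 3*h^2 - 14*h - 8) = (h + 1)*(h + 3)*(h^3 + 3*h^2 - 6*h - 8) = (h - 2)*(h + 1)*(h + 3)*(h^2 + 5*h + 4) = (h - 2)*(h + 1)*(h + 3)*(h + 4)*(h + 1)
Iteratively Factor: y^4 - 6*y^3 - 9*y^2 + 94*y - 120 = (y - 5)*(y^3 - y^2 - 14*y + 24) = (y - 5)*(y + 4)*(y^2 - 5*y + 6) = (y - 5)*(y - 3)*(y + 4)*(y - 2)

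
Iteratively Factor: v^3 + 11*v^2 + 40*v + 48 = (v + 4)*(v^2 + 7*v + 12) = (v + 4)^2*(v + 3)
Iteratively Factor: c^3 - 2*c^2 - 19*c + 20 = (c - 5)*(c^2 + 3*c - 4) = (c - 5)*(c + 4)*(c - 1)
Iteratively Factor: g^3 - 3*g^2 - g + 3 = (g - 3)*(g^2 - 1) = (g - 3)*(g + 1)*(g - 1)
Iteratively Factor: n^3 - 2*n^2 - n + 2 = (n - 2)*(n^2 - 1) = (n - 2)*(n + 1)*(n - 1)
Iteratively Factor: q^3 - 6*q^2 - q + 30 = (q - 3)*(q^2 - 3*q - 10) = (q - 3)*(q + 2)*(q - 5)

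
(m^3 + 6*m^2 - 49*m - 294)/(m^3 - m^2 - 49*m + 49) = (m + 6)/(m - 1)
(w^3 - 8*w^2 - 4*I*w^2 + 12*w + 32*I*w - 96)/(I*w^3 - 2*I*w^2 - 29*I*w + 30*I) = (-I*w^3 + w^2*(-4 + 8*I) + w*(32 - 12*I) + 96*I)/(w^3 - 2*w^2 - 29*w + 30)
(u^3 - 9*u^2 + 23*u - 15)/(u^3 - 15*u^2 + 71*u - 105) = (u - 1)/(u - 7)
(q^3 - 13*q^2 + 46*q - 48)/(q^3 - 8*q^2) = 1 - 5/q + 6/q^2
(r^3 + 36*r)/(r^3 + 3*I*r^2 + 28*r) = (r^2 + 36)/(r^2 + 3*I*r + 28)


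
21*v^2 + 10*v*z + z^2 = (3*v + z)*(7*v + z)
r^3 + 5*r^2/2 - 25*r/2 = r*(r - 5/2)*(r + 5)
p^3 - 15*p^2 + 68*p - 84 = (p - 7)*(p - 6)*(p - 2)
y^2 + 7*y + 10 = (y + 2)*(y + 5)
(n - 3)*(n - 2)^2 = n^3 - 7*n^2 + 16*n - 12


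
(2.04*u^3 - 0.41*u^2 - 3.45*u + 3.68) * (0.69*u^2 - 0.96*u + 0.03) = 1.4076*u^5 - 2.2413*u^4 - 1.9257*u^3 + 5.8389*u^2 - 3.6363*u + 0.1104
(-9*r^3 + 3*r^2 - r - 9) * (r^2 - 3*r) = -9*r^5 + 30*r^4 - 10*r^3 - 6*r^2 + 27*r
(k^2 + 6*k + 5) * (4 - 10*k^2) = -10*k^4 - 60*k^3 - 46*k^2 + 24*k + 20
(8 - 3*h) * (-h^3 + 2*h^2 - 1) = 3*h^4 - 14*h^3 + 16*h^2 + 3*h - 8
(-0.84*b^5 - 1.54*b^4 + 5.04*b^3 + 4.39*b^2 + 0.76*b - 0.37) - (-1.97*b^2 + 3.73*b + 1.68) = -0.84*b^5 - 1.54*b^4 + 5.04*b^3 + 6.36*b^2 - 2.97*b - 2.05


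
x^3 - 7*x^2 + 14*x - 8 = (x - 4)*(x - 2)*(x - 1)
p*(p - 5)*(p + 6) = p^3 + p^2 - 30*p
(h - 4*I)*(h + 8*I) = h^2 + 4*I*h + 32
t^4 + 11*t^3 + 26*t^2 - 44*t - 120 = (t - 2)*(t + 2)*(t + 5)*(t + 6)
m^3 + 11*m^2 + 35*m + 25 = (m + 1)*(m + 5)^2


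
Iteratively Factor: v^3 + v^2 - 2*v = (v + 2)*(v^2 - v) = (v - 1)*(v + 2)*(v)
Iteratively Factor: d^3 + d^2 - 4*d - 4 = (d - 2)*(d^2 + 3*d + 2) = (d - 2)*(d + 1)*(d + 2)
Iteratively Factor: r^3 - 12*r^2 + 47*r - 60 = (r - 3)*(r^2 - 9*r + 20) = (r - 4)*(r - 3)*(r - 5)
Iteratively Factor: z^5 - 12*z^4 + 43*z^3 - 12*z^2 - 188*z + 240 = (z - 4)*(z^4 - 8*z^3 + 11*z^2 + 32*z - 60) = (z - 5)*(z - 4)*(z^3 - 3*z^2 - 4*z + 12) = (z - 5)*(z - 4)*(z - 3)*(z^2 - 4) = (z - 5)*(z - 4)*(z - 3)*(z + 2)*(z - 2)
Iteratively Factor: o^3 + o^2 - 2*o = (o + 2)*(o^2 - o) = o*(o + 2)*(o - 1)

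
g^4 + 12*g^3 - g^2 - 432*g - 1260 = (g - 6)*(g + 5)*(g + 6)*(g + 7)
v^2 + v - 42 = (v - 6)*(v + 7)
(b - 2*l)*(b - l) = b^2 - 3*b*l + 2*l^2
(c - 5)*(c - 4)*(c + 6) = c^3 - 3*c^2 - 34*c + 120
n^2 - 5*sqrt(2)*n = n*(n - 5*sqrt(2))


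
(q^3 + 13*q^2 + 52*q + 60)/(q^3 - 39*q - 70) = (q + 6)/(q - 7)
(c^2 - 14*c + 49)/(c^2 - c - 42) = (c - 7)/(c + 6)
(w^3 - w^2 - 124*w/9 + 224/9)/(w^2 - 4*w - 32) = (w^2 - 5*w + 56/9)/(w - 8)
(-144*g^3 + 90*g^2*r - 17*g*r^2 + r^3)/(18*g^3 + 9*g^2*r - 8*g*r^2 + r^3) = (-8*g + r)/(g + r)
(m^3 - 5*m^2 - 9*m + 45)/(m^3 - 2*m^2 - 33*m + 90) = (m + 3)/(m + 6)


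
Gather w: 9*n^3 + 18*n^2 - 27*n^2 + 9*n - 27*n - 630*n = 9*n^3 - 9*n^2 - 648*n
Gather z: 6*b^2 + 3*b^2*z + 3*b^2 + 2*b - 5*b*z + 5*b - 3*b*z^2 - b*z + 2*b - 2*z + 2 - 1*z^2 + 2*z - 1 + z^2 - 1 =9*b^2 - 3*b*z^2 + 9*b + z*(3*b^2 - 6*b)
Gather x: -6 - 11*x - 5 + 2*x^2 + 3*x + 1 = 2*x^2 - 8*x - 10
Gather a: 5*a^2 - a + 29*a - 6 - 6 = 5*a^2 + 28*a - 12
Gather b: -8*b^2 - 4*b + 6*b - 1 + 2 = -8*b^2 + 2*b + 1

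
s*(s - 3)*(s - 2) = s^3 - 5*s^2 + 6*s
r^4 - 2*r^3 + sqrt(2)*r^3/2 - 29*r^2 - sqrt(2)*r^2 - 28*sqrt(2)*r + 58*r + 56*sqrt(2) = (r - 2)*(r - 4*sqrt(2))*(r + sqrt(2))*(r + 7*sqrt(2)/2)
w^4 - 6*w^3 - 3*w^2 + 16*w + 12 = (w - 6)*(w - 2)*(w + 1)^2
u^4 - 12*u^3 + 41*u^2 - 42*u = u*(u - 7)*(u - 3)*(u - 2)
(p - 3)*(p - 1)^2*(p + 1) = p^4 - 4*p^3 + 2*p^2 + 4*p - 3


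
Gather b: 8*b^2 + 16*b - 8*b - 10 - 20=8*b^2 + 8*b - 30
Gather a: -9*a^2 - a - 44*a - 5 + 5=-9*a^2 - 45*a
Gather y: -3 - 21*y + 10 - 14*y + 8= 15 - 35*y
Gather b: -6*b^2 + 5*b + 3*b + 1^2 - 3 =-6*b^2 + 8*b - 2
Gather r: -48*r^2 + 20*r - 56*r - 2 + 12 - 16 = -48*r^2 - 36*r - 6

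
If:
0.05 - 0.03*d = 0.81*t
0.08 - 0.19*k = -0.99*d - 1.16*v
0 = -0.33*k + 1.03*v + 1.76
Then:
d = 0.942760942760943 - 0.572696663605755*v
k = 3.12121212121212*v + 5.33333333333333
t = 0.0212109875409539*v + 0.0268113231076194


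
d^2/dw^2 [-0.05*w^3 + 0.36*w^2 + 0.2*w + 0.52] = 0.72 - 0.3*w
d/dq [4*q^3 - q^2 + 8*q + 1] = 12*q^2 - 2*q + 8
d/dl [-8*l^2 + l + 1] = 1 - 16*l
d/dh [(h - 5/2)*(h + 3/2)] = 2*h - 1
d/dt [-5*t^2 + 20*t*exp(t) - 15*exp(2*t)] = 20*t*exp(t) - 10*t - 30*exp(2*t) + 20*exp(t)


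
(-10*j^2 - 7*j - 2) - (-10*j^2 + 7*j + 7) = -14*j - 9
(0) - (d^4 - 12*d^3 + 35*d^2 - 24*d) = -d^4 + 12*d^3 - 35*d^2 + 24*d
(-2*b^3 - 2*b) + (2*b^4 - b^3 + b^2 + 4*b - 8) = 2*b^4 - 3*b^3 + b^2 + 2*b - 8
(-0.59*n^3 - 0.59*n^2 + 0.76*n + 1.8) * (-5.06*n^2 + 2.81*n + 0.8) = 2.9854*n^5 + 1.3275*n^4 - 5.9755*n^3 - 7.4444*n^2 + 5.666*n + 1.44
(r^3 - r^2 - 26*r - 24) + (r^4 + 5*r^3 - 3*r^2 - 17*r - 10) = r^4 + 6*r^3 - 4*r^2 - 43*r - 34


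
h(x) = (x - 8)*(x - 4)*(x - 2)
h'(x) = (x - 8)*(x - 4) + (x - 8)*(x - 2) + (x - 4)*(x - 2)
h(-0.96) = -131.55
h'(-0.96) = 85.64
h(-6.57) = -1319.82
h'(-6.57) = 369.45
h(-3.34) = -444.48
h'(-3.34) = 182.99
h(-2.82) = -355.68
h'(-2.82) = 158.82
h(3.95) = 0.39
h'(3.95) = -7.79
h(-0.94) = -129.84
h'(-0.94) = 84.97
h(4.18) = -1.50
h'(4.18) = -8.62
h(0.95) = -22.58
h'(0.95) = 32.11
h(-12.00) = -4480.00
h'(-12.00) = 824.00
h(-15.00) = -7429.00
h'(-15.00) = 1151.00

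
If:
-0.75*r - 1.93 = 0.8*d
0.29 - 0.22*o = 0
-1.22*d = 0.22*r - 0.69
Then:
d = 1.27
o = 1.32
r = -3.93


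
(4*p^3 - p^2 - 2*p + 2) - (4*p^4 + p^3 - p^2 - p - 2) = -4*p^4 + 3*p^3 - p + 4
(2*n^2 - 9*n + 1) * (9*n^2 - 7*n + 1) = 18*n^4 - 95*n^3 + 74*n^2 - 16*n + 1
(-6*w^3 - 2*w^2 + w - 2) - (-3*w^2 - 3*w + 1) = -6*w^3 + w^2 + 4*w - 3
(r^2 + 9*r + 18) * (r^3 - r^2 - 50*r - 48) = r^5 + 8*r^4 - 41*r^3 - 516*r^2 - 1332*r - 864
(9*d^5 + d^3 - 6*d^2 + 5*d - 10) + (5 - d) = 9*d^5 + d^3 - 6*d^2 + 4*d - 5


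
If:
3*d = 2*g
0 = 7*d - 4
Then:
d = 4/7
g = 6/7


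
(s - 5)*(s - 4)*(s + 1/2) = s^3 - 17*s^2/2 + 31*s/2 + 10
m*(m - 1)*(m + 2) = m^3 + m^2 - 2*m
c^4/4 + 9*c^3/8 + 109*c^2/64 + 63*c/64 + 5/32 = (c/4 + 1/2)*(c + 1/4)*(c + 1)*(c + 5/4)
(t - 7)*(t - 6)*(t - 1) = t^3 - 14*t^2 + 55*t - 42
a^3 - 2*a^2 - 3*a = a*(a - 3)*(a + 1)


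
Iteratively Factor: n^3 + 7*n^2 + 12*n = (n + 3)*(n^2 + 4*n) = n*(n + 3)*(n + 4)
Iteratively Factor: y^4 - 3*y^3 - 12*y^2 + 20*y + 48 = (y - 4)*(y^3 + y^2 - 8*y - 12) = (y - 4)*(y - 3)*(y^2 + 4*y + 4) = (y - 4)*(y - 3)*(y + 2)*(y + 2)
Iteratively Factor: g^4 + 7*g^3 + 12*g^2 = (g + 4)*(g^3 + 3*g^2) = g*(g + 4)*(g^2 + 3*g) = g*(g + 3)*(g + 4)*(g)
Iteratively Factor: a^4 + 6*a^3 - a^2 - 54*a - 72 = (a - 3)*(a^3 + 9*a^2 + 26*a + 24) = (a - 3)*(a + 2)*(a^2 + 7*a + 12) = (a - 3)*(a + 2)*(a + 4)*(a + 3)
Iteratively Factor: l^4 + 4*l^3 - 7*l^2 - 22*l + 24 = (l - 2)*(l^3 + 6*l^2 + 5*l - 12) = (l - 2)*(l + 3)*(l^2 + 3*l - 4) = (l - 2)*(l - 1)*(l + 3)*(l + 4)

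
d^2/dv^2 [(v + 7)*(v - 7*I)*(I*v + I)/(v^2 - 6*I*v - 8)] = (v^3*(16 + 42*I) + v^2*(342 + 384*I) + v*(2688 - 1044*I) - 1176 - 4352*I)/(v^6 - 18*I*v^5 - 132*v^4 + 504*I*v^3 + 1056*v^2 - 1152*I*v - 512)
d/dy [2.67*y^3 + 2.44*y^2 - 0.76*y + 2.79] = 8.01*y^2 + 4.88*y - 0.76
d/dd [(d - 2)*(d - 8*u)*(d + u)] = 3*d^2 - 14*d*u - 4*d - 8*u^2 + 14*u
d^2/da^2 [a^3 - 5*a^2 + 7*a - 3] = 6*a - 10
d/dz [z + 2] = 1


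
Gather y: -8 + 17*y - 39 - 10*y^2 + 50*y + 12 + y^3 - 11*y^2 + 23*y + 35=y^3 - 21*y^2 + 90*y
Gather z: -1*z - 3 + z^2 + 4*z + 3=z^2 + 3*z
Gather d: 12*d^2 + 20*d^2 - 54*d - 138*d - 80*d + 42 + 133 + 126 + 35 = 32*d^2 - 272*d + 336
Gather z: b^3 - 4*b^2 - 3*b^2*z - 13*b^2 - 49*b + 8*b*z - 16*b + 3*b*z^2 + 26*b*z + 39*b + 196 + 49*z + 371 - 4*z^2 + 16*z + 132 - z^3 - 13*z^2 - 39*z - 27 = b^3 - 17*b^2 - 26*b - z^3 + z^2*(3*b - 17) + z*(-3*b^2 + 34*b + 26) + 672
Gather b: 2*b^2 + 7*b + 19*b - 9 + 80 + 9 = 2*b^2 + 26*b + 80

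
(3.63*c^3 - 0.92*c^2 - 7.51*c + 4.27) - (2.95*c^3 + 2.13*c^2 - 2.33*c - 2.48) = 0.68*c^3 - 3.05*c^2 - 5.18*c + 6.75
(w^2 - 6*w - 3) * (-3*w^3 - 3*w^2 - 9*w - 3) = -3*w^5 + 15*w^4 + 18*w^3 + 60*w^2 + 45*w + 9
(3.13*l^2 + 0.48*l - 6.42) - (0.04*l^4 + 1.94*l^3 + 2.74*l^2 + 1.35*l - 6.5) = -0.04*l^4 - 1.94*l^3 + 0.39*l^2 - 0.87*l + 0.0800000000000001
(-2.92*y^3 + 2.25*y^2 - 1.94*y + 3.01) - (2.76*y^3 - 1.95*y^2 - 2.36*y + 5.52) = -5.68*y^3 + 4.2*y^2 + 0.42*y - 2.51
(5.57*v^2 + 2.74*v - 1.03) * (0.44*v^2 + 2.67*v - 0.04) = 2.4508*v^4 + 16.0775*v^3 + 6.6398*v^2 - 2.8597*v + 0.0412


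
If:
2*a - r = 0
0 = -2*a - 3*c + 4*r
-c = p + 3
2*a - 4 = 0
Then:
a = 2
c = 4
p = -7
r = 4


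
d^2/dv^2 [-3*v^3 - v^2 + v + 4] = -18*v - 2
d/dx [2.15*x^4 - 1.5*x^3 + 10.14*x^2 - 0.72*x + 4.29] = 8.6*x^3 - 4.5*x^2 + 20.28*x - 0.72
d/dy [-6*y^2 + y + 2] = 1 - 12*y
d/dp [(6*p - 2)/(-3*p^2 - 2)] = 6*(3*p^2 - 2*p - 2)/(9*p^4 + 12*p^2 + 4)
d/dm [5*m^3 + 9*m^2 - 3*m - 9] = 15*m^2 + 18*m - 3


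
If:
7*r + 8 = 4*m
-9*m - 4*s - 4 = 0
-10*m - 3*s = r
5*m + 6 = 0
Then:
No Solution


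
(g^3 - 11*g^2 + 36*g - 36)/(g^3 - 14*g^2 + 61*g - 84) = (g^2 - 8*g + 12)/(g^2 - 11*g + 28)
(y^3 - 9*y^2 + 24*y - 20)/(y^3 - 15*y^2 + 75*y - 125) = (y^2 - 4*y + 4)/(y^2 - 10*y + 25)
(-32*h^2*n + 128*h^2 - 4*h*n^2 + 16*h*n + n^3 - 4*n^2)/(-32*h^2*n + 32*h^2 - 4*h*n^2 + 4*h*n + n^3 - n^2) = (n - 4)/(n - 1)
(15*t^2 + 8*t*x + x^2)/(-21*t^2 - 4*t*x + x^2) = (5*t + x)/(-7*t + x)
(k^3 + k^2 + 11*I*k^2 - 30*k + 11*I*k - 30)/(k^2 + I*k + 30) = (k^2 + k*(1 + 5*I) + 5*I)/(k - 5*I)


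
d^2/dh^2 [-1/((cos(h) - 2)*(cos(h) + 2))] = 2*(2*sin(h)^4 - 9*sin(h)^2 + 3)/((cos(h) - 2)^3*(cos(h) + 2)^3)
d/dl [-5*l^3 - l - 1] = -15*l^2 - 1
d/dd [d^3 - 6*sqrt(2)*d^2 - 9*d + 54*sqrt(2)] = 3*d^2 - 12*sqrt(2)*d - 9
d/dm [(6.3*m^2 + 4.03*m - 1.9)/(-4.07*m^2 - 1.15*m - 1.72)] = (9.1571*m^2 - 37.138*m - 9.1166)/(16.5649*m^4 + 9.361*m^3 + 15.3233*m^2 + 3.956*m + 2.9584)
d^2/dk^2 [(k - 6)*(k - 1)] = 2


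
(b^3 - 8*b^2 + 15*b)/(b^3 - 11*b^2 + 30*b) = (b - 3)/(b - 6)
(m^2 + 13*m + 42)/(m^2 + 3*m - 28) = (m + 6)/(m - 4)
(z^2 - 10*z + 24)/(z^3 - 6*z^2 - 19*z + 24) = (z^2 - 10*z + 24)/(z^3 - 6*z^2 - 19*z + 24)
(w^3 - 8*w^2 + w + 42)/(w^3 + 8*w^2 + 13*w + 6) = (w^3 - 8*w^2 + w + 42)/(w^3 + 8*w^2 + 13*w + 6)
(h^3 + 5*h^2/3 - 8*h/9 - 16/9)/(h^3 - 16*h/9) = (3*h^2 + h - 4)/(h*(3*h - 4))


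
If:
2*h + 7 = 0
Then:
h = -7/2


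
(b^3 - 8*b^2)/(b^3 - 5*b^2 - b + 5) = b^2*(b - 8)/(b^3 - 5*b^2 - b + 5)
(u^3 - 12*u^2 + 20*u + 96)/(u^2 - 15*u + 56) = (u^2 - 4*u - 12)/(u - 7)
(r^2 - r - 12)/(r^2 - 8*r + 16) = (r + 3)/(r - 4)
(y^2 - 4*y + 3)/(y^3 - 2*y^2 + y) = (y - 3)/(y*(y - 1))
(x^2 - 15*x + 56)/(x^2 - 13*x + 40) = (x - 7)/(x - 5)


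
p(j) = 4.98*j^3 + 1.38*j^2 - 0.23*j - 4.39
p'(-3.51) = 174.14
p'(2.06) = 68.85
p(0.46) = -3.72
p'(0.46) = 4.20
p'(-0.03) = -0.30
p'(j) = 14.94*j^2 + 2.76*j - 0.23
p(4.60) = 508.49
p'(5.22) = 421.27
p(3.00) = 141.80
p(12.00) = 8797.01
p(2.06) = 44.53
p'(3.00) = 142.51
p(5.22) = 740.35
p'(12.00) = 2184.25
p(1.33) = 9.46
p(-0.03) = -4.38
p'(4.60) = 328.60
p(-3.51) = -201.93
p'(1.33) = 29.87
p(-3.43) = -188.33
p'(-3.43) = 166.07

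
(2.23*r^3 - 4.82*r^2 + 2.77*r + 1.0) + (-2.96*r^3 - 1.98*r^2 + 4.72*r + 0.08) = -0.73*r^3 - 6.8*r^2 + 7.49*r + 1.08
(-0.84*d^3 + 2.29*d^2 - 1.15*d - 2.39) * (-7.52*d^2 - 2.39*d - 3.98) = 6.3168*d^5 - 15.2132*d^4 + 6.5181*d^3 + 11.6071*d^2 + 10.2891*d + 9.5122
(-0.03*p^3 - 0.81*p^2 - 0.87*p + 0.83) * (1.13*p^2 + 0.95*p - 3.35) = -0.0339*p^5 - 0.9438*p^4 - 1.6521*p^3 + 2.8249*p^2 + 3.703*p - 2.7805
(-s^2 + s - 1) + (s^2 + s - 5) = 2*s - 6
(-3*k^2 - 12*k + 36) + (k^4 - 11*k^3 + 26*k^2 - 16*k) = k^4 - 11*k^3 + 23*k^2 - 28*k + 36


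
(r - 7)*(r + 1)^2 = r^3 - 5*r^2 - 13*r - 7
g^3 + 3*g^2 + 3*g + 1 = (g + 1)^3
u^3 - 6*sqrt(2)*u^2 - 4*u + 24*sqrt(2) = (u - 2)*(u + 2)*(u - 6*sqrt(2))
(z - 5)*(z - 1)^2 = z^3 - 7*z^2 + 11*z - 5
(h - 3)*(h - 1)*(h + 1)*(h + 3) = h^4 - 10*h^2 + 9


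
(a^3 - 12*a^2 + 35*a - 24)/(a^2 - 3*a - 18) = (-a^3 + 12*a^2 - 35*a + 24)/(-a^2 + 3*a + 18)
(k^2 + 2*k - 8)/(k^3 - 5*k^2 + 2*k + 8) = (k + 4)/(k^2 - 3*k - 4)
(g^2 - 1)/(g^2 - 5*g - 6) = (g - 1)/(g - 6)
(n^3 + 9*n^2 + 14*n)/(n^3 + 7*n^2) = (n + 2)/n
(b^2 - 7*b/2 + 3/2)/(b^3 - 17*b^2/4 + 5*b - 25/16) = 8*(b - 3)/(8*b^2 - 30*b + 25)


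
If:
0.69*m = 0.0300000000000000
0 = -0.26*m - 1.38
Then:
No Solution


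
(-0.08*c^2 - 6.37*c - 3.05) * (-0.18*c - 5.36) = 0.0144*c^3 + 1.5754*c^2 + 34.6922*c + 16.348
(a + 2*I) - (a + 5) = -5 + 2*I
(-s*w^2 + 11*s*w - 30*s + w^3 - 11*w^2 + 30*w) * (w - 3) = -s*w^3 + 14*s*w^2 - 63*s*w + 90*s + w^4 - 14*w^3 + 63*w^2 - 90*w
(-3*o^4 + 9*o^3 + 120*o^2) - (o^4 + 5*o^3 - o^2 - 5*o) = -4*o^4 + 4*o^3 + 121*o^2 + 5*o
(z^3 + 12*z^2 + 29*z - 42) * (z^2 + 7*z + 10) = z^5 + 19*z^4 + 123*z^3 + 281*z^2 - 4*z - 420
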